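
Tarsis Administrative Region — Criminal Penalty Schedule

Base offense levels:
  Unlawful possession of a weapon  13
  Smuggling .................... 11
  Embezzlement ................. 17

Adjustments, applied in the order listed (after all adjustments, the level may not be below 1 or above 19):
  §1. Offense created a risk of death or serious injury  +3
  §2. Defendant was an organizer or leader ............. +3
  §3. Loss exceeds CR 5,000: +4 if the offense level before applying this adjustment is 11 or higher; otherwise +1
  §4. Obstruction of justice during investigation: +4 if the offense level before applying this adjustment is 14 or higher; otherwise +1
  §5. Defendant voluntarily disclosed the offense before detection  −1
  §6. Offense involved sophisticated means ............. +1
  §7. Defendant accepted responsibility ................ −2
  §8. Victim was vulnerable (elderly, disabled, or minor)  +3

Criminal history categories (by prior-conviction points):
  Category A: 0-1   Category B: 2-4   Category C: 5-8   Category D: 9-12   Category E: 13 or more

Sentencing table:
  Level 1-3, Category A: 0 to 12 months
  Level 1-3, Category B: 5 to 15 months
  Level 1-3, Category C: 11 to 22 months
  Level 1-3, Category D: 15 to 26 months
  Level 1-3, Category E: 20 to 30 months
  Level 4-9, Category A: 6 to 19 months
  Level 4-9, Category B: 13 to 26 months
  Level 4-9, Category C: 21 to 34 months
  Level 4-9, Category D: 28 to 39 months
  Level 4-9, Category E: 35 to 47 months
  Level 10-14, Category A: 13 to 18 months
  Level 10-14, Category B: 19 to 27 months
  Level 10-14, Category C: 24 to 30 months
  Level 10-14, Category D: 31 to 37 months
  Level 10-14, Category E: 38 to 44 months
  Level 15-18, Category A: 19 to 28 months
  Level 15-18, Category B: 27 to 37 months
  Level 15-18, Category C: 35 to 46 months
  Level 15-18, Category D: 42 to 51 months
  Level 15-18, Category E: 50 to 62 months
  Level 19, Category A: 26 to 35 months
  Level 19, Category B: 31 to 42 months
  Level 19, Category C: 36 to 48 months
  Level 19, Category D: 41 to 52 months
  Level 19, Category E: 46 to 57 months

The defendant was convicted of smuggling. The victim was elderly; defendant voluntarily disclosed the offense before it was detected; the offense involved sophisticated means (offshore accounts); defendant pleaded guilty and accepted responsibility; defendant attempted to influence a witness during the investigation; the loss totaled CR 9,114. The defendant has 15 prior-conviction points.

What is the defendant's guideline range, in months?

46-57 months

Base offense level for smuggling: 11.
§3 applies (level before this adjustment is 11 ≥ 11, so +4): 11 + 4 = 15.
§4 applies (level before this adjustment is 15 ≥ 14, so +4): 15 + 4 = 19.
§5 applies: 19 − 1 = 18.
§6 applies: 18 + 1 = 19.
§7 applies: 19 − 2 = 17.
§8 applies: 17 + 3 = 20.
Level 20 exceeds the maximum of 19; capped at 19.
Final offense level: 19.
Criminal history: 15 prior points → Category E (13+).
Level 19 falls in the 19 band.
Grid: Level 19 × Category E = 46-57 months.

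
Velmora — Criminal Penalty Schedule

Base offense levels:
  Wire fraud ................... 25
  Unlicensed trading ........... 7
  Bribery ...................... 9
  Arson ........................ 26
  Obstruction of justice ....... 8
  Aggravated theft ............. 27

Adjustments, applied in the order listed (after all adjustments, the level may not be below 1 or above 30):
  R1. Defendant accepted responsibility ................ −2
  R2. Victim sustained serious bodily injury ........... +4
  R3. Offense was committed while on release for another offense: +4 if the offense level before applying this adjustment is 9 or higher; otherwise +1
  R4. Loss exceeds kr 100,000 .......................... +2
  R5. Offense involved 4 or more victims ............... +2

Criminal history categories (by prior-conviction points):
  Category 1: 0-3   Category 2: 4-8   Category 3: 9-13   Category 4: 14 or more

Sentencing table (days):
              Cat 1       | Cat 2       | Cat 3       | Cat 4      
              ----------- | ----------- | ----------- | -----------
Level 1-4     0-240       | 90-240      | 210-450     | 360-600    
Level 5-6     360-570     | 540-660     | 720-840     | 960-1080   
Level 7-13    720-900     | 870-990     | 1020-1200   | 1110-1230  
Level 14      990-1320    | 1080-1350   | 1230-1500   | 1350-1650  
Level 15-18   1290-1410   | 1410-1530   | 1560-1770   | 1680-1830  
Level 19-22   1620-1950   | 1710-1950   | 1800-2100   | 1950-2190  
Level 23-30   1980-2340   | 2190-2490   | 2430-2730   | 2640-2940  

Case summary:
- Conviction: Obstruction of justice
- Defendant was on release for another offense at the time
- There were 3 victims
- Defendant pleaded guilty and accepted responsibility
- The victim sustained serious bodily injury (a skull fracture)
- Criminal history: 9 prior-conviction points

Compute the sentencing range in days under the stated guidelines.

Base offense level for obstruction of justice: 8.
R1 applies: 8 − 2 = 6.
R2 applies: 6 + 4 = 10.
R3 applies (level before this adjustment is 10 ≥ 9, so +4): 10 + 4 = 14.
R4 does not apply.
Final offense level: 14.
Criminal history: 9 prior points → Category 3 (9-13).
Level 14 falls in the 14 band.
Grid: Level 14 × Category 3 = 1230-1500 days.

1230-1500 days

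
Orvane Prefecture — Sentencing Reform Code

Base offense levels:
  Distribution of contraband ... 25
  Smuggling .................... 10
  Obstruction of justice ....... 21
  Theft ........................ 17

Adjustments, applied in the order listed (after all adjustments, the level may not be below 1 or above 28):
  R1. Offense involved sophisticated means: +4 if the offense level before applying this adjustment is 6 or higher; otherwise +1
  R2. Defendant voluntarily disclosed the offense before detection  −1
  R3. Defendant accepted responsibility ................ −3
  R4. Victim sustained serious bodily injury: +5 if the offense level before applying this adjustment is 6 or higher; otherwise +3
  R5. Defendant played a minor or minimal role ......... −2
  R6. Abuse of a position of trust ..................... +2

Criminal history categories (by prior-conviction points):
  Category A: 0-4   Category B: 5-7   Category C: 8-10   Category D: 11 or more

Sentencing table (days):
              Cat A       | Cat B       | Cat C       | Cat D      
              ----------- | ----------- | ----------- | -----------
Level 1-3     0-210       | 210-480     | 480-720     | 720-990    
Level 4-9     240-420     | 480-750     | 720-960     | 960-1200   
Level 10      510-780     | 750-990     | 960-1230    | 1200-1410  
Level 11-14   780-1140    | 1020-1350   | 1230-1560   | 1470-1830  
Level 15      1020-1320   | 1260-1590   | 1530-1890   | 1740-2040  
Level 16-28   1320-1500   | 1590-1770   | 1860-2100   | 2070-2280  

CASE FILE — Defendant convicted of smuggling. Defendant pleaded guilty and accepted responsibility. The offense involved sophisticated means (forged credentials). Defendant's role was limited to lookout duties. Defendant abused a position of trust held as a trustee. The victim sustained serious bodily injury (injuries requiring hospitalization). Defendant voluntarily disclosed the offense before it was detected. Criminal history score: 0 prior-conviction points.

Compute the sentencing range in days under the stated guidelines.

1020-1320 days

Base offense level for smuggling: 10.
R1 applies (level before this adjustment is 10 ≥ 6, so +4): 10 + 4 = 14.
R2 applies: 14 − 1 = 13.
R3 applies: 13 − 3 = 10.
R4 applies (level before this adjustment is 10 ≥ 6, so +5): 10 + 5 = 15.
R5 applies: 15 − 2 = 13.
R6 applies: 13 + 2 = 15.
Final offense level: 15.
Criminal history: 0 prior points → Category A (0-4).
Level 15 falls in the 15 band.
Grid: Level 15 × Category A = 1020-1320 days.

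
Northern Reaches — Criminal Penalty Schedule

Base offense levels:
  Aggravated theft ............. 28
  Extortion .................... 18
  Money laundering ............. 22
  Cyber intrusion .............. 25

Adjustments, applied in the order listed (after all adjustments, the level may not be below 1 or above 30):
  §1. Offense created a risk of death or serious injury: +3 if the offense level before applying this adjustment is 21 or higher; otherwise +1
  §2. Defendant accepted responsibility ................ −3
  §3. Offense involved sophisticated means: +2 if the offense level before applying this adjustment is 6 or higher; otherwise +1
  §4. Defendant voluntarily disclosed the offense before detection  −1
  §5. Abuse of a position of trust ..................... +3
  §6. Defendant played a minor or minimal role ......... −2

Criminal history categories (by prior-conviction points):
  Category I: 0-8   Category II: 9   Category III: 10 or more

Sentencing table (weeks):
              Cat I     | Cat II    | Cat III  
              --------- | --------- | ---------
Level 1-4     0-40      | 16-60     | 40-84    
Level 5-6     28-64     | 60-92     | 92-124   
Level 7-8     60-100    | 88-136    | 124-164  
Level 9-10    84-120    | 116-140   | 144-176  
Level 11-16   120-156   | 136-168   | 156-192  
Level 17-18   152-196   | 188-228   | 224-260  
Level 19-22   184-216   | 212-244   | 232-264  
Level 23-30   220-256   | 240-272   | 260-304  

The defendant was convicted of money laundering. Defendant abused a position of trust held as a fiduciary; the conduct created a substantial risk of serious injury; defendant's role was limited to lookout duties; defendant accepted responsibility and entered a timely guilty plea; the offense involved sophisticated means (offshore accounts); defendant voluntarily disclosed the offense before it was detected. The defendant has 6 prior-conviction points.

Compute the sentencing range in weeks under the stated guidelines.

Base offense level for money laundering: 22.
§1 applies (level before this adjustment is 22 ≥ 21, so +3): 22 + 3 = 25.
§2 applies: 25 − 3 = 22.
§3 applies (level before this adjustment is 22 ≥ 6, so +2): 22 + 2 = 24.
§4 applies: 24 − 1 = 23.
§5 applies: 23 + 3 = 26.
§6 applies: 26 − 2 = 24.
Final offense level: 24.
Criminal history: 6 prior points → Category I (0-8).
Level 24 falls in the 23-30 band.
Grid: Level 23-30 × Category I = 220-256 weeks.

220-256 weeks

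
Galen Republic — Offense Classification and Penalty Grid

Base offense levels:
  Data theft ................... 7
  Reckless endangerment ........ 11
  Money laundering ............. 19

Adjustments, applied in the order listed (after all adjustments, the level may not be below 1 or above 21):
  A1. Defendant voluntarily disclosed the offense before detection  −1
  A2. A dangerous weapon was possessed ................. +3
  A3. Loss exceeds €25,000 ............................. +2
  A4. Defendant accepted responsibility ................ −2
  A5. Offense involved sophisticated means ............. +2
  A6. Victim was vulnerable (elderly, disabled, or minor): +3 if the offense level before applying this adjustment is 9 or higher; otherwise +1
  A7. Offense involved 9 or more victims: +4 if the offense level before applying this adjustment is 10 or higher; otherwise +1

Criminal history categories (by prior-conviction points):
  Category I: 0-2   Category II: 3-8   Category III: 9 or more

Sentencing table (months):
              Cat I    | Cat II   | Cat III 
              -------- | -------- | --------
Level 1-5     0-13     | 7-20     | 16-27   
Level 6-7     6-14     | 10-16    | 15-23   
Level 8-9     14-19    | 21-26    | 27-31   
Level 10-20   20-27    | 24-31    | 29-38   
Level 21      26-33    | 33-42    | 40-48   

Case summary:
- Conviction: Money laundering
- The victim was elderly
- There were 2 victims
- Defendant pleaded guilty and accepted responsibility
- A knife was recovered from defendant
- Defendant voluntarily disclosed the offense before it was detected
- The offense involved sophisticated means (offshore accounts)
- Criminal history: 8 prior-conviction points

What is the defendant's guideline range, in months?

Base offense level for money laundering: 19.
A1 applies: 19 − 1 = 18.
A2 applies: 18 + 3 = 21.
A4 applies: 21 − 2 = 19.
A5 applies: 19 + 2 = 21.
A6 applies (level before this adjustment is 21 ≥ 9, so +3): 21 + 3 = 24.
Level 24 exceeds the maximum of 21; capped at 21.
Final offense level: 21.
Criminal history: 8 prior points → Category II (3-8).
Level 21 falls in the 21 band.
Grid: Level 21 × Category II = 33-42 months.

33-42 months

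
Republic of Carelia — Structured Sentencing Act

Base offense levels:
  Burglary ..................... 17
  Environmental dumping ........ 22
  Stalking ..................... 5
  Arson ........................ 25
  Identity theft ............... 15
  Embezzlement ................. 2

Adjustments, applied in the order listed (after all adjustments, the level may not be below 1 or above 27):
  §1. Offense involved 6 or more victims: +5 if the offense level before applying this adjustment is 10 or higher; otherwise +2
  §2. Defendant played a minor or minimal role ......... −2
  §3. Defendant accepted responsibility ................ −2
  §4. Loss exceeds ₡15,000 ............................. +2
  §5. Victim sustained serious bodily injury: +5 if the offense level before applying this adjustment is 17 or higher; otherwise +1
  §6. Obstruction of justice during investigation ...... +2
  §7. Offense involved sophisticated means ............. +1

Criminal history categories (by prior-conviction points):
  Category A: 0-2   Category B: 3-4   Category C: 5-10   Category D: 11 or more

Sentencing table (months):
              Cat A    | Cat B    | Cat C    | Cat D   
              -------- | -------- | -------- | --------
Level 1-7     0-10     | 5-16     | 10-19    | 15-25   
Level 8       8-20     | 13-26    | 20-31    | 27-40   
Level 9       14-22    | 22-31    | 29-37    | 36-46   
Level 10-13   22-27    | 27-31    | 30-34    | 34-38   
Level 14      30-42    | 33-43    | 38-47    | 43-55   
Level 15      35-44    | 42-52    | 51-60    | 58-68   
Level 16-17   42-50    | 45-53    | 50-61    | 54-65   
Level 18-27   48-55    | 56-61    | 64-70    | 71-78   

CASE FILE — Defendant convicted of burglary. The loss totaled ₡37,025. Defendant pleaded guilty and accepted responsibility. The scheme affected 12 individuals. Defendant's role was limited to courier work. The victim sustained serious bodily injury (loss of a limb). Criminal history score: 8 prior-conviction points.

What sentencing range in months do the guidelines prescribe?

64-70 months

Base offense level for burglary: 17.
§1 applies (level before this adjustment is 17 ≥ 10, so +5): 17 + 5 = 22.
§2 applies: 22 − 2 = 20.
§3 applies: 20 − 2 = 18.
§4 applies: 18 + 2 = 20.
§5 applies (level before this adjustment is 20 ≥ 17, so +5): 20 + 5 = 25.
§6 does not apply.
Final offense level: 25.
Criminal history: 8 prior points → Category C (5-10).
Level 25 falls in the 18-27 band.
Grid: Level 18-27 × Category C = 64-70 months.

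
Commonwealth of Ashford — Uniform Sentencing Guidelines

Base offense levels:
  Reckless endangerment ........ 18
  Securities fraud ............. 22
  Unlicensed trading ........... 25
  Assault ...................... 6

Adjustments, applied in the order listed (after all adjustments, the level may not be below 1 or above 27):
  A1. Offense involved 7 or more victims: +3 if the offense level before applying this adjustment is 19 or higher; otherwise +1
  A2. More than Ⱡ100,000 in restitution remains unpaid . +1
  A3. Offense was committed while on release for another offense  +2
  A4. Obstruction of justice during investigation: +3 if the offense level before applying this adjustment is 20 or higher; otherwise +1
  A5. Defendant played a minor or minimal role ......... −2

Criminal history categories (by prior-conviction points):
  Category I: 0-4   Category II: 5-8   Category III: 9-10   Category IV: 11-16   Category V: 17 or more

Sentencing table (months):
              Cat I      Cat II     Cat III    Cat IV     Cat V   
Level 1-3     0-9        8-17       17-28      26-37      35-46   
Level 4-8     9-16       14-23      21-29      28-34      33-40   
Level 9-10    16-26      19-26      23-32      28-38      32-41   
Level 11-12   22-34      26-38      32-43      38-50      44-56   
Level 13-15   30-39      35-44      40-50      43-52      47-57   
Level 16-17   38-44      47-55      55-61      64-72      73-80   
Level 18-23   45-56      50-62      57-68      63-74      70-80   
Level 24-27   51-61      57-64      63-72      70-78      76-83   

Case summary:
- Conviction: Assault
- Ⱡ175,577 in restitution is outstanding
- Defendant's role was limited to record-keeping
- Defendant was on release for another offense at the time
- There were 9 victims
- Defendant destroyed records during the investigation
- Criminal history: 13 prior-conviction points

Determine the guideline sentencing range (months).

Base offense level for assault: 6.
A1 applies (level before this adjustment is 6 < 19, so +1): 6 + 1 = 7.
A2 applies: 7 + 1 = 8.
A3 applies: 8 + 2 = 10.
A4 applies (level before this adjustment is 10 < 20, so +1): 10 + 1 = 11.
A5 applies: 11 − 2 = 9.
Final offense level: 9.
Criminal history: 13 prior points → Category IV (11-16).
Level 9 falls in the 9-10 band.
Grid: Level 9-10 × Category IV = 28-38 months.

28-38 months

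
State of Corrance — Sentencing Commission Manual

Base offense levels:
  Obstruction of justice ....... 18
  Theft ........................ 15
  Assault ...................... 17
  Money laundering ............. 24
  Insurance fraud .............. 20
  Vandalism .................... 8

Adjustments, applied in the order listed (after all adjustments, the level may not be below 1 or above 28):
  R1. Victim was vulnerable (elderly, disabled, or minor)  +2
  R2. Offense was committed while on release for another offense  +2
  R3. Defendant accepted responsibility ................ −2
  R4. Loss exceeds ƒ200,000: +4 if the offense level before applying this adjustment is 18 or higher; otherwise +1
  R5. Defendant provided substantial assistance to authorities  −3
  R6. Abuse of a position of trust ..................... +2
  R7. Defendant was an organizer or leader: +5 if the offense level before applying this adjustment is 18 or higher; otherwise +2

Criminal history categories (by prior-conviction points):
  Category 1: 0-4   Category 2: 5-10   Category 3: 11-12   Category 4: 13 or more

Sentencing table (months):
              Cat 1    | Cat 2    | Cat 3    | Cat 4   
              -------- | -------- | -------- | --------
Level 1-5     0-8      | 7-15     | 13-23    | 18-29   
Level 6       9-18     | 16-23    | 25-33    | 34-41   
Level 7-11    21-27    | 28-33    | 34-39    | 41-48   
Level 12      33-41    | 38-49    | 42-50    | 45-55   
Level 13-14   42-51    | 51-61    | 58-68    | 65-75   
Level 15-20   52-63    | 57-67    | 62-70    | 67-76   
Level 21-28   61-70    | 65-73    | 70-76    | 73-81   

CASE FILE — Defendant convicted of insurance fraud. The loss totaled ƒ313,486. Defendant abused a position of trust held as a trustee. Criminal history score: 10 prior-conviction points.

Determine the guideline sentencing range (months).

65-73 months

Base offense level for insurance fraud: 20.
R4 applies (level before this adjustment is 20 ≥ 18, so +4): 20 + 4 = 24.
R6 applies: 24 + 2 = 26.
Final offense level: 26.
Criminal history: 10 prior points → Category 2 (5-10).
Level 26 falls in the 21-28 band.
Grid: Level 21-28 × Category 2 = 65-73 months.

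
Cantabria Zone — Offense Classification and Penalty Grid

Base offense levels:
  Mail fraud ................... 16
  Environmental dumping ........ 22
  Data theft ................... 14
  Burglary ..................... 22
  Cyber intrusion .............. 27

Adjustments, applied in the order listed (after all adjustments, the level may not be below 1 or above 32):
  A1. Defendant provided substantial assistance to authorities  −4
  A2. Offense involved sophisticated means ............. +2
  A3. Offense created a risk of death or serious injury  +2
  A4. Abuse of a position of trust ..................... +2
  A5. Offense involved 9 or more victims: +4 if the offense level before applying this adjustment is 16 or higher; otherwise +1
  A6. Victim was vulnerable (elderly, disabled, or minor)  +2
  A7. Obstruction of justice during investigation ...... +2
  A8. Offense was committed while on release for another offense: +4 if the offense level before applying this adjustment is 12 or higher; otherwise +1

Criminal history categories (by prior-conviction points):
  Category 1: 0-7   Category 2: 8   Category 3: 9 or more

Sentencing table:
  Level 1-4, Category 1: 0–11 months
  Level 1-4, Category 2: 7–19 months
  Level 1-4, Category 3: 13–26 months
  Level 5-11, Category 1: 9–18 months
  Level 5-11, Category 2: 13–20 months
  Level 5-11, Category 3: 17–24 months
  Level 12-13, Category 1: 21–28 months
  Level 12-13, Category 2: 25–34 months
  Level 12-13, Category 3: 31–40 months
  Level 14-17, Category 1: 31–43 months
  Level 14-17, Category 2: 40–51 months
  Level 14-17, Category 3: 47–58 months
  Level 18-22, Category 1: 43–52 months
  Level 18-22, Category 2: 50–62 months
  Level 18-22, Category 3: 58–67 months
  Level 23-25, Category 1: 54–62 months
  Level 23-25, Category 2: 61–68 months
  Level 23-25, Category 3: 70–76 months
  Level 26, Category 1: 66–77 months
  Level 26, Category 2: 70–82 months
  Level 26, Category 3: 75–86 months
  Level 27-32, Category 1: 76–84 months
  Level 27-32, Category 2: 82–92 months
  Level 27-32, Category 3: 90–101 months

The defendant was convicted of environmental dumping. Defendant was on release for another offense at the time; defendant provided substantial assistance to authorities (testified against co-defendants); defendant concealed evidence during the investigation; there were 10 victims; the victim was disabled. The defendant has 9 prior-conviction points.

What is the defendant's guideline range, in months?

Base offense level for environmental dumping: 22.
A1 applies: 22 − 4 = 18.
A3 does not apply.
A5 applies (level before this adjustment is 18 ≥ 16, so +4): 18 + 4 = 22.
A6 applies: 22 + 2 = 24.
A7 applies: 24 + 2 = 26.
A8 applies (level before this adjustment is 26 ≥ 12, so +4): 26 + 4 = 30.
Final offense level: 30.
Criminal history: 9 prior points → Category 3 (9+).
Level 30 falls in the 27-32 band.
Grid: Level 27-32 × Category 3 = 90-101 months.

90-101 months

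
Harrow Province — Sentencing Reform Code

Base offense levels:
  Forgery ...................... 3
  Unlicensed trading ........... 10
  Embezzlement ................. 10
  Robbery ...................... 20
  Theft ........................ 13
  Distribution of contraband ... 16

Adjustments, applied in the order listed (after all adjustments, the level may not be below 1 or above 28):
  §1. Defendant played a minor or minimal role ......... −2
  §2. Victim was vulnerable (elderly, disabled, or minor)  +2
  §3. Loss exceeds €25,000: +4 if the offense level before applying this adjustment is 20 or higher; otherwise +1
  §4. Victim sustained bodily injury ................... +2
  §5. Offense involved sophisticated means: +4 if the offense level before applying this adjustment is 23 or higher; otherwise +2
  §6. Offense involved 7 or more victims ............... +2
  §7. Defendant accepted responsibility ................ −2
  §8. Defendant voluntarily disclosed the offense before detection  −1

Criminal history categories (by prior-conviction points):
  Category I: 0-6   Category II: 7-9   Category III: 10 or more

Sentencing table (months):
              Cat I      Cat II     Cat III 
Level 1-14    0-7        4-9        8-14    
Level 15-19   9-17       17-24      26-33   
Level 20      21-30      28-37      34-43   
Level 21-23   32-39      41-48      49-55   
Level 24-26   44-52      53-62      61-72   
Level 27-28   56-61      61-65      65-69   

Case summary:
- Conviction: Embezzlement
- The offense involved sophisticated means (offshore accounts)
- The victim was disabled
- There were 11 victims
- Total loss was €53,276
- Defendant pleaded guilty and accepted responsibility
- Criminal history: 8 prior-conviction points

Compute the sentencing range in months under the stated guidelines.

17-24 months

Base offense level for embezzlement: 10.
§1 does not apply.
§2 applies: 10 + 2 = 12.
§3 applies (level before this adjustment is 12 < 20, so +1): 12 + 1 = 13.
§5 applies (level before this adjustment is 13 < 23, so +2): 13 + 2 = 15.
§6 applies: 15 + 2 = 17.
§7 applies: 17 − 2 = 15.
§8 does not apply.
Final offense level: 15.
Criminal history: 8 prior points → Category II (7-9).
Level 15 falls in the 15-19 band.
Grid: Level 15-19 × Category II = 17-24 months.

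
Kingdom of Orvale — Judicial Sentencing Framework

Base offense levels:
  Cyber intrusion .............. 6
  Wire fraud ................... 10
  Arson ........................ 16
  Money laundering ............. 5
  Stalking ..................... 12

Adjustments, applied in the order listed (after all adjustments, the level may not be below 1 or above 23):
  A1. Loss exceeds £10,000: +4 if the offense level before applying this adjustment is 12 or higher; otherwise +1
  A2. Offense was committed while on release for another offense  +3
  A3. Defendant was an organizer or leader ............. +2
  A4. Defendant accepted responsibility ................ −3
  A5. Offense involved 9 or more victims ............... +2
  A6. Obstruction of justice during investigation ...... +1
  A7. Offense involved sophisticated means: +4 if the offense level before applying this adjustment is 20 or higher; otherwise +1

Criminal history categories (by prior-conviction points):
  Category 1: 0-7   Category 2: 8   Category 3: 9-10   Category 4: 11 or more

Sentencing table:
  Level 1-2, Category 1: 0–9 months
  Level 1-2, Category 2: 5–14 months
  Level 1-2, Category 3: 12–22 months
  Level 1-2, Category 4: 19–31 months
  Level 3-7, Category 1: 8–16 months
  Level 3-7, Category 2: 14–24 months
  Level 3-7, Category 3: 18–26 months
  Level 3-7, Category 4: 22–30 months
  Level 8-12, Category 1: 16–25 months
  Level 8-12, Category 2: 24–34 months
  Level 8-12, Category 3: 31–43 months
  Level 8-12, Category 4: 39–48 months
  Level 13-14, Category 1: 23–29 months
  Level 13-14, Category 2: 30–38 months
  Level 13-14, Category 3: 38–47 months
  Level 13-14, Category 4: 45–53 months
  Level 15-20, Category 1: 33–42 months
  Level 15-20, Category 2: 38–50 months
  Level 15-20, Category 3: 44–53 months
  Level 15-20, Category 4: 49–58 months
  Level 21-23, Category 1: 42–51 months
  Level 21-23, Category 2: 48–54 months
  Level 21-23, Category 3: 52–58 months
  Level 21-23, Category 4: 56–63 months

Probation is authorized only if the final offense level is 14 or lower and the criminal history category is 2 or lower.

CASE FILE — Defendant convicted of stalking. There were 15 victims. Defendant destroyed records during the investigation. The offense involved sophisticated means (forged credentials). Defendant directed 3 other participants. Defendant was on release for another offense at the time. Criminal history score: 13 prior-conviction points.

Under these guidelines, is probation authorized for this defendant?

No

Base offense level for stalking: 12.
A2 applies: 12 + 3 = 15.
A3 applies: 15 + 2 = 17.
A5 applies: 17 + 2 = 19.
A6 applies: 19 + 1 = 20.
A7 applies (level before this adjustment is 20 ≥ 20, so +4): 20 + 4 = 24.
Level 24 exceeds the maximum of 23; capped at 23.
Final offense level: 23.
Criminal history: 13 prior points → Category 4 (11+).
Level 23 falls in the 21-23 band.
Grid: Level 21-23 × Category 4 = 56-63 months.
Probation check: level 23 > 14 and category 4 > 2 → not eligible.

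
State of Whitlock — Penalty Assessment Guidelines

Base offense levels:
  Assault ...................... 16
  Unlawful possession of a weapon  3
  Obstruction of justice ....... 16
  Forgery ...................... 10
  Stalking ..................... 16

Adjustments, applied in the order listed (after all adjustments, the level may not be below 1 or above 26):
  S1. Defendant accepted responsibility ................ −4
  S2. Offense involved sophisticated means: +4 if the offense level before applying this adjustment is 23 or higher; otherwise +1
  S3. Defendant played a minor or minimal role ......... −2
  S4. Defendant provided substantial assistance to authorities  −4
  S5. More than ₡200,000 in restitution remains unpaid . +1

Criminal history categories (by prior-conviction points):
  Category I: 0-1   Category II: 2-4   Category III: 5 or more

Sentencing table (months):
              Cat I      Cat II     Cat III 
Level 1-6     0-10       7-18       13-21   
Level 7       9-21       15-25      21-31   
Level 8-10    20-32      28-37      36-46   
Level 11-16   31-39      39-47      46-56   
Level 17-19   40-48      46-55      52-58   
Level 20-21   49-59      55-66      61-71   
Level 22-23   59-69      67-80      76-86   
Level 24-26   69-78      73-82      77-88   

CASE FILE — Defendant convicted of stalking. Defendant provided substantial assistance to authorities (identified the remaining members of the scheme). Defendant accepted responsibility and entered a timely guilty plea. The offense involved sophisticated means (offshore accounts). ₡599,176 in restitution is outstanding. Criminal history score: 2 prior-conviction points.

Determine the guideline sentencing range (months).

28-37 months

Base offense level for stalking: 16.
S1 applies: 16 − 4 = 12.
S2 applies (level before this adjustment is 12 < 23, so +1): 12 + 1 = 13.
S4 applies: 13 − 4 = 9.
S5 applies: 9 + 1 = 10.
Final offense level: 10.
Criminal history: 2 prior points → Category II (2-4).
Level 10 falls in the 8-10 band.
Grid: Level 8-10 × Category II = 28-37 months.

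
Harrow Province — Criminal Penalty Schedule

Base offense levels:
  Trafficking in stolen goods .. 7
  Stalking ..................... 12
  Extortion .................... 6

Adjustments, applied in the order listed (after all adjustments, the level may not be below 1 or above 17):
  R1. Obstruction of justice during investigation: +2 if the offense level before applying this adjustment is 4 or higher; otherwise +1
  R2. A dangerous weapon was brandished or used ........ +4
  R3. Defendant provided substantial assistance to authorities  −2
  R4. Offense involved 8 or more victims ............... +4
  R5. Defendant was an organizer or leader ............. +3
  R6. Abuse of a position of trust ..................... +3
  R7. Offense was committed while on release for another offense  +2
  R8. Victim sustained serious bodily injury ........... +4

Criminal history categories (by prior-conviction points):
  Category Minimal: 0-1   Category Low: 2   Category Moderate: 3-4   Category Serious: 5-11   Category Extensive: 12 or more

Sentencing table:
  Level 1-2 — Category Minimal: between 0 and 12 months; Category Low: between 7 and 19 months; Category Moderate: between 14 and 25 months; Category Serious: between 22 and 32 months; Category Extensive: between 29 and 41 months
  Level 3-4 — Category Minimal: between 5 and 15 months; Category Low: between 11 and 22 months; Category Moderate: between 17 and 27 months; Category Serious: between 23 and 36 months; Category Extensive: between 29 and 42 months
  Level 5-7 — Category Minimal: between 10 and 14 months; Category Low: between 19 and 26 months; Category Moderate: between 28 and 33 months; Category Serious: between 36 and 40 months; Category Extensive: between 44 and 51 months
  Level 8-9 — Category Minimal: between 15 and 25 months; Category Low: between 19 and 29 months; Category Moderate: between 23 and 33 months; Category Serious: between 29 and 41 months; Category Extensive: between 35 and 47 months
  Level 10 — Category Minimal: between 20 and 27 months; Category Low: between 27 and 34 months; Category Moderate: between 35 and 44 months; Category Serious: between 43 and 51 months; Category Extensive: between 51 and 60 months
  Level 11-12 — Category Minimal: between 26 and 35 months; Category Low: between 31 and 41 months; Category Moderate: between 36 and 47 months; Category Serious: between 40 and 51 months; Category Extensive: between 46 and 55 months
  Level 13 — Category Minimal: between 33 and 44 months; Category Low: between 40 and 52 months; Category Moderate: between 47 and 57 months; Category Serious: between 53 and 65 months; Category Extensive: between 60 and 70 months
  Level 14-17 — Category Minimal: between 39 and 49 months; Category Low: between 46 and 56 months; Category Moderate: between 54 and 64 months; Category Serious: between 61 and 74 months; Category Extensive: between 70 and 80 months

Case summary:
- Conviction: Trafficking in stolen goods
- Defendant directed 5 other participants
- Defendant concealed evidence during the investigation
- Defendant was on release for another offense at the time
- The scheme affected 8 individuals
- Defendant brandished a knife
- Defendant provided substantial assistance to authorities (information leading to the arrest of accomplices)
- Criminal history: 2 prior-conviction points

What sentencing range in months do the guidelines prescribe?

46-56 months

Base offense level for trafficking in stolen goods: 7.
R1 applies (level before this adjustment is 7 ≥ 4, so +2): 7 + 2 = 9.
R2 applies: 9 + 4 = 13.
R3 applies: 13 − 2 = 11.
R4 applies: 11 + 4 = 15.
R5 applies: 15 + 3 = 18.
R6 does not apply.
R7 applies: 18 + 2 = 20.
R8 does not apply.
Level 20 exceeds the maximum of 17; capped at 17.
Final offense level: 17.
Criminal history: 2 prior points → Category Low (2).
Level 17 falls in the 14-17 band.
Grid: Level 14-17 × Category Low = 46-56 months.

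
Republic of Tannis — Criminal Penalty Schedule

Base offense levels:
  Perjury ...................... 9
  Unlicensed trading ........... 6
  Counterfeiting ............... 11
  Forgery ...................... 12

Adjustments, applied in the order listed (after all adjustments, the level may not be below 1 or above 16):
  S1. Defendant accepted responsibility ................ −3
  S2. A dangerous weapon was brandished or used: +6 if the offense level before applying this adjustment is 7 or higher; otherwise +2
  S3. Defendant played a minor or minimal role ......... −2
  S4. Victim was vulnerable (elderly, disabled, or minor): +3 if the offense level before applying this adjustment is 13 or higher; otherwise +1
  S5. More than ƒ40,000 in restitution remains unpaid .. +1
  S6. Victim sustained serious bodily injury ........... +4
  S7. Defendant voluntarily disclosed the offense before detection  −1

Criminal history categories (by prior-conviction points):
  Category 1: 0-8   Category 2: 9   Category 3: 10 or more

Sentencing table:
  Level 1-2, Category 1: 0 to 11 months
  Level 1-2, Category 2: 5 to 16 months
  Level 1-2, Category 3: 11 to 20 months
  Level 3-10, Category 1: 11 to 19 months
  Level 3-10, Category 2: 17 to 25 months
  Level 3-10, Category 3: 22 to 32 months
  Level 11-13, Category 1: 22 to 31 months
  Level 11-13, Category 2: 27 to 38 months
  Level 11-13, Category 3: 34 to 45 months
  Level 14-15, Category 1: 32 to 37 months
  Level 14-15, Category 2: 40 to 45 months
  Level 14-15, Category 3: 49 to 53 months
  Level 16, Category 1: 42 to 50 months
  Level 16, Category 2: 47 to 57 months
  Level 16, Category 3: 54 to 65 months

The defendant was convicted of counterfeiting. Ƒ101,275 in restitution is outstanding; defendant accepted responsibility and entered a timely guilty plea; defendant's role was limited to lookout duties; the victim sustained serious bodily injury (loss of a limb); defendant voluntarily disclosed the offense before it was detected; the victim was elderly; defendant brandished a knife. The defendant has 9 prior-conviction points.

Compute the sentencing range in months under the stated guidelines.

Base offense level for counterfeiting: 11.
S1 applies: 11 − 3 = 8.
S2 applies (level before this adjustment is 8 ≥ 7, so +6): 8 + 6 = 14.
S3 applies: 14 − 2 = 12.
S4 applies (level before this adjustment is 12 < 13, so +1): 12 + 1 = 13.
S5 applies: 13 + 1 = 14.
S6 applies: 14 + 4 = 18.
S7 applies: 18 − 1 = 17.
Level 17 exceeds the maximum of 16; capped at 16.
Final offense level: 16.
Criminal history: 9 prior points → Category 2 (9).
Level 16 falls in the 16 band.
Grid: Level 16 × Category 2 = 47-57 months.

47-57 months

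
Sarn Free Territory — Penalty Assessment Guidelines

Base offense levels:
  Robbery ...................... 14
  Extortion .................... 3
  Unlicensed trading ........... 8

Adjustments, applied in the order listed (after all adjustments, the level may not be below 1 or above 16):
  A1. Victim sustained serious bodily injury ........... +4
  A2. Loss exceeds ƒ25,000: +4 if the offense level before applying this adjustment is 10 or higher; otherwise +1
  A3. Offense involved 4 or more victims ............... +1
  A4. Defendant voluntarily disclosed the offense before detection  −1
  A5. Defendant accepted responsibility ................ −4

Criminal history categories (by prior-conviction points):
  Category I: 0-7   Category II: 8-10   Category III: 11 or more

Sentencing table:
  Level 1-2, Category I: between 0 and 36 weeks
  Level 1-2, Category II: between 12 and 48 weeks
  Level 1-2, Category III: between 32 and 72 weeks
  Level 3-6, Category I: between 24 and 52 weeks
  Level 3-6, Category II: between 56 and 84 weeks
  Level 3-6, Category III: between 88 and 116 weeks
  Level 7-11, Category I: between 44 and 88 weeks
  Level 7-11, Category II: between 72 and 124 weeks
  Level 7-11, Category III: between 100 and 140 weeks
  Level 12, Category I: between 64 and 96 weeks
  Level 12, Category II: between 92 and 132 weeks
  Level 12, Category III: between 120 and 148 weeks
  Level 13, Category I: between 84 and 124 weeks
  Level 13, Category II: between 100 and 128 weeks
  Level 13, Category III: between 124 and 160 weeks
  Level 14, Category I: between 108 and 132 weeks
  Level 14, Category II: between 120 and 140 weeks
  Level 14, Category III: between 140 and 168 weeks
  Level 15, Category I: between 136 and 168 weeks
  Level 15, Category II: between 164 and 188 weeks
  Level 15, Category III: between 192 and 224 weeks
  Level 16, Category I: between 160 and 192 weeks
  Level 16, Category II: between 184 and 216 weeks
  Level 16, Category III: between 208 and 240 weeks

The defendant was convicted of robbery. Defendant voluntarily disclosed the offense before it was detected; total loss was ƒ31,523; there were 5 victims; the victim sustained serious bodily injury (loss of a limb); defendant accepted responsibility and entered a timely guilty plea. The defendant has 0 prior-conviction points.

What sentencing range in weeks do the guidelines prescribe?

160-192 weeks

Base offense level for robbery: 14.
A1 applies: 14 + 4 = 18.
A2 applies (level before this adjustment is 18 ≥ 10, so +4): 18 + 4 = 22.
A3 applies: 22 + 1 = 23.
A4 applies: 23 − 1 = 22.
A5 applies: 22 − 4 = 18.
Level 18 exceeds the maximum of 16; capped at 16.
Final offense level: 16.
Criminal history: 0 prior points → Category I (0-7).
Level 16 falls in the 16 band.
Grid: Level 16 × Category I = 160-192 weeks.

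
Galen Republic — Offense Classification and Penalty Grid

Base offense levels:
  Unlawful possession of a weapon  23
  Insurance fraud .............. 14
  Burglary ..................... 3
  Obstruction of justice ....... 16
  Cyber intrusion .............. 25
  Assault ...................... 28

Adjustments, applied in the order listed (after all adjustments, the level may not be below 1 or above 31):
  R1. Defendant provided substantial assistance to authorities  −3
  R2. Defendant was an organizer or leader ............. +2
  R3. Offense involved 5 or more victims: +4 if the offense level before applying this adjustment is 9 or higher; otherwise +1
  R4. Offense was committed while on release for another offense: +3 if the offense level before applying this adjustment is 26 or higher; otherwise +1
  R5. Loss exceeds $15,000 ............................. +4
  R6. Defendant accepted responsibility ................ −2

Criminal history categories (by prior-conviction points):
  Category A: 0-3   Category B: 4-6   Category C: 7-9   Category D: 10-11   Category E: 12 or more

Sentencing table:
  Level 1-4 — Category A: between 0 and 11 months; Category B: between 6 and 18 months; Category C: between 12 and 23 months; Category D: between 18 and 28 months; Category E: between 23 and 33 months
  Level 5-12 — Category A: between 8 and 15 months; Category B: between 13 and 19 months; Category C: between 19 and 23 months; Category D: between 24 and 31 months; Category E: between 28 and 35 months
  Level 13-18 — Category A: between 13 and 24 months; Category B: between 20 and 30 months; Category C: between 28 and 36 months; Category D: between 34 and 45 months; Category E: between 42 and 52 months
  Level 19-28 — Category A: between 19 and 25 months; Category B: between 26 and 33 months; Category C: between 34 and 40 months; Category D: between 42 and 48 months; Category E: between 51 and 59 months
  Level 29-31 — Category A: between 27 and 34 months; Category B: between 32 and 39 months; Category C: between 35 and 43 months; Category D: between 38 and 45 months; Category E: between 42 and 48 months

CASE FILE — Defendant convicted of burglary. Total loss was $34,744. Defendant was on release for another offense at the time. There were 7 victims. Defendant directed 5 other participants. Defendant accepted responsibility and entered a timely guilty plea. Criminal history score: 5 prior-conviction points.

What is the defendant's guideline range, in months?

13-19 months

Base offense level for burglary: 3.
R2 applies: 3 + 2 = 5.
R3 applies (level before this adjustment is 5 < 9, so +1): 5 + 1 = 6.
R4 applies (level before this adjustment is 6 < 26, so +1): 6 + 1 = 7.
R5 applies: 7 + 4 = 11.
R6 applies: 11 − 2 = 9.
Final offense level: 9.
Criminal history: 5 prior points → Category B (4-6).
Level 9 falls in the 5-12 band.
Grid: Level 5-12 × Category B = 13-19 months.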